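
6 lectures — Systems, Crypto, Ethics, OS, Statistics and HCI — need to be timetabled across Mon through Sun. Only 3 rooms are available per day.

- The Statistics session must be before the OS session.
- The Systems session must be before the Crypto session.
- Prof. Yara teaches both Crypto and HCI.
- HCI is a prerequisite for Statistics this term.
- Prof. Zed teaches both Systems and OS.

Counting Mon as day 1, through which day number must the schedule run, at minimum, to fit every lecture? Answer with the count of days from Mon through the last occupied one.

3

The precedence chain requires at least 3 distinct days.
With at most 3 per day and 6 lectures, at least 2 days are needed.
3 works (last occupied day: Wed): for example Crypto=Tue, Ethics=Mon, HCI=Mon, OS=Wed, Statistics=Tue, Systems=Mon.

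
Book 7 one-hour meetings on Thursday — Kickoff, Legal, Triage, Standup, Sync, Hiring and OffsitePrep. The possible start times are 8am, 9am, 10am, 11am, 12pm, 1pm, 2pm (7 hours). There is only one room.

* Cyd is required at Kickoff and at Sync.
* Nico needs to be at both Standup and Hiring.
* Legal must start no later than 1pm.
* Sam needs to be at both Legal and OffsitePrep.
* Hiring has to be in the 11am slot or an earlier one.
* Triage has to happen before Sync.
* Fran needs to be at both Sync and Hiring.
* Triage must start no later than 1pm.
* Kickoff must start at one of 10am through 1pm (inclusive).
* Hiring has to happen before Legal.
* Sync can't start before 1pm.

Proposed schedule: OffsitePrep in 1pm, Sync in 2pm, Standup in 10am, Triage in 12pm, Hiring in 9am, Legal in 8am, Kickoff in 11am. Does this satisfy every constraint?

No. Hiring has to happen before Legal is not satisfied.

Fran needs to be at both Sync and Hiring — holds.
Nico needs to be at both Standup and Hiring — holds.
Triage must start no later than 1pm — holds.
Sync can't start before 1pm — holds.
Hiring has to happen before Legal — violated.
Legal must start no later than 1pm — holds.
Kickoff must start at one of 10am through 1pm (inclusive) — holds.
Sam needs to be at both Legal and OffsitePrep — holds.
Cyd is required at Kickoff and at Sync — holds.
Hiring has to be in the 11am slot or an earlier one — holds.
Triage has to happen before Sync — holds.
There is only one room — holds.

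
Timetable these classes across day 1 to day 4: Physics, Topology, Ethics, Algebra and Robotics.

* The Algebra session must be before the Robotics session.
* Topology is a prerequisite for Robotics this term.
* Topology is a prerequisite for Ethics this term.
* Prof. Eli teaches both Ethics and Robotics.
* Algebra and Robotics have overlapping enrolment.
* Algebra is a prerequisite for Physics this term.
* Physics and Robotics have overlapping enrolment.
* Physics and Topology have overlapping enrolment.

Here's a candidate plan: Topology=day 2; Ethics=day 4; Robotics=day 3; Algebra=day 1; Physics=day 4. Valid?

Yes, all constraints hold

Prof. Eli teaches both Ethics and Robotics — holds.
Algebra is a prerequisite for Physics this term — holds.
Physics and Topology have overlapping enrolment — holds.
Topology is a prerequisite for Ethics this term — holds.
Algebra and Robotics have overlapping enrolment — holds.
Physics and Robotics have overlapping enrolment — holds.
Topology is a prerequisite for Robotics this term — holds.
The Algebra session must be before the Robotics session — holds.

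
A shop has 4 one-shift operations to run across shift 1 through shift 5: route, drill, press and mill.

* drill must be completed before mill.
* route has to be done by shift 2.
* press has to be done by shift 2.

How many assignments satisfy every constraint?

Splitting on route: it can be shift 1 (20), shift 2 (20). Listing each branch's schedules as (drill, press, mill) by shift number:
route=shift 1: (1,1,2) (1,1,3) (1,1,4) (1,1,5) (1,2,2) (1,2,3) (1,2,4) (1,2,5) (2,1,3) (2,1,4) (2,1,5) (2,2,3) (2,2,4) (2,2,5) (3,1,4) (3,1,5) (3,2,4) (3,2,5) (4,1,5) (4,2,5) — 20.
route=shift 2: (1,1,2) (1,1,3) (1,1,4) (1,1,5) (1,2,2) (1,2,3) (1,2,4) (1,2,5) (2,1,3) (2,1,4) (2,1,5) (2,2,3) (2,2,4) (2,2,5) (3,1,4) (3,1,5) (3,2,4) (3,2,5) (4,1,5) (4,2,5) — 20.
Summing: 20 + 20 = 40.

40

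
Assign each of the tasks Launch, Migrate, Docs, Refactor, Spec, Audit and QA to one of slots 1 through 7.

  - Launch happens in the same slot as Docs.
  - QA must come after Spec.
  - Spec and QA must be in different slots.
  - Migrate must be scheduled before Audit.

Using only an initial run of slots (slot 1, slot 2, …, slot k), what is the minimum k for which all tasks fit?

2 slots

The precedence chain requires at least 2 distinct slots.
2 works (last occupied slot: 2): for example Spec -> 1; Docs -> 1; Launch -> 1; Audit -> 2; Migrate -> 1; QA -> 2; Refactor -> 1.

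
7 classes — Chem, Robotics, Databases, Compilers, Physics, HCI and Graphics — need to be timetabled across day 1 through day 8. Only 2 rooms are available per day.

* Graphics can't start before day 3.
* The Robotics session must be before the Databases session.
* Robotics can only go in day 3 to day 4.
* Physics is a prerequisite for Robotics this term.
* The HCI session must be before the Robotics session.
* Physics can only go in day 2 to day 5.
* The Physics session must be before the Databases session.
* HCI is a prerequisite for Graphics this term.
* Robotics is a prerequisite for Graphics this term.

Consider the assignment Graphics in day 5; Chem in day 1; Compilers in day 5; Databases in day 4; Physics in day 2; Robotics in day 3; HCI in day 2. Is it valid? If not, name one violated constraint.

Only 2 rooms are available per day — holds.
HCI is a prerequisite for Graphics this term — holds.
Graphics can't start before day 3 — holds.
Robotics can only go in day 3 to day 4 — holds.
Robotics is a prerequisite for Graphics this term — holds.
The Physics session must be before the Databases session — holds.
The HCI session must be before the Robotics session — holds.
Physics can only go in day 2 to day 5 — holds.
Physics is a prerequisite for Robotics this term — holds.
The Robotics session must be before the Databases session — holds.

Yes, all constraints hold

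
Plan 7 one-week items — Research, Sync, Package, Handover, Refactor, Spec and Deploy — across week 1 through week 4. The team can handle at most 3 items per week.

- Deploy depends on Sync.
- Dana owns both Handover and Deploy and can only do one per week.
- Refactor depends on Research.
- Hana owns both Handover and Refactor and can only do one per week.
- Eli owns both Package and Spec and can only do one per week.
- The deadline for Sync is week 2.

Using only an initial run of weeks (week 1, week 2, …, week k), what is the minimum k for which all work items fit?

The precedence chain requires at least 2 distinct weeks.
With at most 3 per week and 7 work items, at least 3 weeks are needed.
3 works (last occupied week: week 3): for example Deploy -> week 2; Package -> week 1; Handover -> week 3; Spec -> week 2; Refactor -> week 2; Sync -> week 1; Research -> week 1.

3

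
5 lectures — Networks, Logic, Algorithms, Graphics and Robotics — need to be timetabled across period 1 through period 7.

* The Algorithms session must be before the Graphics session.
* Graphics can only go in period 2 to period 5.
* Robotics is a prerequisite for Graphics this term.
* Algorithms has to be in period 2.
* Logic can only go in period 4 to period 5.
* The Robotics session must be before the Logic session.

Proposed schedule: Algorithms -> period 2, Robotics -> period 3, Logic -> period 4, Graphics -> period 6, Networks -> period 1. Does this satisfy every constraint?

No — it violates: Graphics can only go in period 2 to period 5

Algorithms has to be in period 2 — holds.
The Algorithms session must be before the Graphics session — holds.
The Robotics session must be before the Logic session — holds.
Graphics can only go in period 2 to period 5 — violated.
Logic can only go in period 4 to period 5 — holds.
Robotics is a prerequisite for Graphics this term — holds.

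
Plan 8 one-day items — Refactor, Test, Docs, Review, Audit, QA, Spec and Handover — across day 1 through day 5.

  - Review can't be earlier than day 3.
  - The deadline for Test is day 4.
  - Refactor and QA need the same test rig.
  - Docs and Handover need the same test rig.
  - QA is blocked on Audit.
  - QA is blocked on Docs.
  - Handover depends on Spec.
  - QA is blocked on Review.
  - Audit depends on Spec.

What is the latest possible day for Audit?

day 4

Precedence pushes Audit to at least day 2; downstream work caps Audit at day 4.
Audit at day 4 is achievable: Test -> day 1; Refactor -> day 1; Spec -> day 1; QA -> day 5; Review -> day 3; Handover -> day 2; Docs -> day 1; Audit -> day 4.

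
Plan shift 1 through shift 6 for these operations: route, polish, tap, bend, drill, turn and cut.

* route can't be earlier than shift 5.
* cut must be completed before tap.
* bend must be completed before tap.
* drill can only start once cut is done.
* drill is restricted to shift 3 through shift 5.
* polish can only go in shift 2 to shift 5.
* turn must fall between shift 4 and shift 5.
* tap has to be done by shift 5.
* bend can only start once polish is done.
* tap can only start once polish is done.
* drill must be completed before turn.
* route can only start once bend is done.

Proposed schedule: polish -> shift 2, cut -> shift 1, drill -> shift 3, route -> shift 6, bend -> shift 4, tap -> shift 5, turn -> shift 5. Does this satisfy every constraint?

drill is restricted to shift 3 through shift 5 — holds.
bend must be completed before tap — holds.
tap can only start once polish is done — holds.
tap has to be done by shift 5 — holds.
route can't be earlier than shift 5 — holds.
turn must fall between shift 4 and shift 5 — holds.
cut must be completed before tap — holds.
bend can only start once polish is done — holds.
polish can only go in shift 2 to shift 5 — holds.
drill must be completed before turn — holds.
drill can only start once cut is done — holds.
route can only start once bend is done — holds.

Yes, all constraints hold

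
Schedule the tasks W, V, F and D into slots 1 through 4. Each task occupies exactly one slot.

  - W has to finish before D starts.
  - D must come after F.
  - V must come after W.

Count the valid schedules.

Splitting on W: it can be 1 (18), 2 (10), 3 (3). Listing each branch's schedules as (V, F, D):
W=1: (2,1,2) (2,1,3) (2,1,4) (2,2,3) (2,2,4) (2,3,4) (3,1,2) (3,1,3) (3,1,4) (3,2,3) (3,2,4) (3,3,4) (4,1,2) (4,1,3) (4,1,4) (4,2,3) (4,2,4) (4,3,4) — 18.
W=2: (3,1,3) (3,1,4) (3,2,3) (3,2,4) (3,3,4) (4,1,3) (4,1,4) (4,2,3) (4,2,4) (4,3,4) — 10.
W=3: (4,1,4) (4,2,4) (4,3,4) — 3.
Summing: 18 + 10 + 3 = 31.

31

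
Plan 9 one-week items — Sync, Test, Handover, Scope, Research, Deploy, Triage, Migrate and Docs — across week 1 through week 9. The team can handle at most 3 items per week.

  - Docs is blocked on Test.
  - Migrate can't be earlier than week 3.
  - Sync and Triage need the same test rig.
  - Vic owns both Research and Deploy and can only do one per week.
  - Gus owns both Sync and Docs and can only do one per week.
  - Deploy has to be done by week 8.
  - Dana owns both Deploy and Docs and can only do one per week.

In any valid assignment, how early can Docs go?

week 2

Precedence pushes Docs to at least week 2.
Docs at week 2 is achievable: Deploy in week 1, Sync in week 1, Scope in week 2, Handover in week 2, Test in week 1, Research in week 3, Migrate in week 3, Triage in week 3, Docs in week 2.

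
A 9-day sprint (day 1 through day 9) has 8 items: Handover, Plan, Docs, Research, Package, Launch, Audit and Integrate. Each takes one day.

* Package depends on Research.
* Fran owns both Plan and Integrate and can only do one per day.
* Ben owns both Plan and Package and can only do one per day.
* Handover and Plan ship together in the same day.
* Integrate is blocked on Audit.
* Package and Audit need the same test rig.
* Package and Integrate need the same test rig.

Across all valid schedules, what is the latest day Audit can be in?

day 8

Downstream work caps Audit at day 8.
Audit at day 8 is achievable: Research in day 1, Package in day 2, Integrate in day 9, Launch in day 1, Handover in day 1, Plan in day 1, Audit in day 8, Docs in day 1.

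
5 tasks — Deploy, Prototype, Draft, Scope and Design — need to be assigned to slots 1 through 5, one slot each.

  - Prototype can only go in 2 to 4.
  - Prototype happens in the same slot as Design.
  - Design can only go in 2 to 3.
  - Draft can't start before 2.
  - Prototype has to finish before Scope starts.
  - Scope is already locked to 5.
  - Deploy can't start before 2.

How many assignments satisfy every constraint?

Splitting on Deploy: it can be 2 (8), 3 (8), 4 (8), 5 (8). Listing each branch's schedules as (Prototype, Draft, Scope, Design):
Deploy=2: (2,2,5,2) (2,3,5,2) (2,4,5,2) (2,5,5,2) (3,2,5,3) (3,3,5,3) (3,4,5,3) (3,5,5,3) — 8.
Deploy=3: (2,2,5,2) (2,3,5,2) (2,4,5,2) (2,5,5,2) (3,2,5,3) (3,3,5,3) (3,4,5,3) (3,5,5,3) — 8.
Deploy=4: (2,2,5,2) (2,3,5,2) (2,4,5,2) (2,5,5,2) (3,2,5,3) (3,3,5,3) (3,4,5,3) (3,5,5,3) — 8.
Deploy=5: (2,2,5,2) (2,3,5,2) (2,4,5,2) (2,5,5,2) (3,2,5,3) (3,3,5,3) (3,4,5,3) (3,5,5,3) — 8.
Summing: 8 + 8 + 8 + 8 = 32.

32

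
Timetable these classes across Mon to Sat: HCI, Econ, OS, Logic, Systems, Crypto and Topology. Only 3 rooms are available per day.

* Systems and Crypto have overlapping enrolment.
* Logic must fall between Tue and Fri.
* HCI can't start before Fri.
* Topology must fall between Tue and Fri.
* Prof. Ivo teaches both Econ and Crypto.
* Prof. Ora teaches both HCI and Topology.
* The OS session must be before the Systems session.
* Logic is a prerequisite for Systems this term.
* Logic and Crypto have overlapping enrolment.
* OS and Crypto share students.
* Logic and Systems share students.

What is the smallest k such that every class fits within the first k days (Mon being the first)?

The precedence chain requires at least 2 distinct days.
With at most 3 per day and 7 classes, at least 3 days are needed.
HCI can't be placed before Fri — that is day 5 counting from Mon — so the schedule must run through at least 5 days.
5 works (last occupied day: Fri): for example Systems in Wed; Econ in Mon; Crypto in Thu; OS in Mon; Topology in Tue; HCI in Fri; Logic in Tue.

5 days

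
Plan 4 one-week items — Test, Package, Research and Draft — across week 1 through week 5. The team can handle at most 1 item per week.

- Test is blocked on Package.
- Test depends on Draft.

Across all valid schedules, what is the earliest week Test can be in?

week 3

Precedence pushes Test to at least week 2.
Test at week 3 is achievable: Draft -> week 2; Package -> week 1; Research -> week 4; Test -> week 3.
Nothing earlier works — the capacity limit rule out every week before week 3.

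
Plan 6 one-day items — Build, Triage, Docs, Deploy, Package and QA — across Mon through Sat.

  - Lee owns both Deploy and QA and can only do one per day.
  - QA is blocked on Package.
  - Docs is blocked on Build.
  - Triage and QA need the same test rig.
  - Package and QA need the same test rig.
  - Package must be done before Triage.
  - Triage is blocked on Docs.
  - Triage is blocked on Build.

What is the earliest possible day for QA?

Precedence pushes QA to at least Tue.
QA at Tue is achievable: QA in Tue; Deploy in Mon; Package in Mon; Triage in Wed; Docs in Tue; Build in Mon.

Tue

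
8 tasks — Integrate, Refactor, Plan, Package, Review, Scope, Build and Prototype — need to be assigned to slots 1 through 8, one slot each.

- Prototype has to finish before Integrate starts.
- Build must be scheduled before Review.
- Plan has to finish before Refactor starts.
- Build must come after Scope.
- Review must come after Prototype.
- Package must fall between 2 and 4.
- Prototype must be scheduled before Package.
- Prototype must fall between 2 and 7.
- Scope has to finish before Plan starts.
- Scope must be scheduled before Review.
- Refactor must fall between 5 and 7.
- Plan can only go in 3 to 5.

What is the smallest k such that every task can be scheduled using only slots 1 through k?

The precedence chain requires at least 3 distinct slots.
Refactor can't be placed before 5, so the schedule must run through at least slot 5.
5 works (last occupied slot: 5): for example Integrate=3, Refactor=5, Plan=3, Review=3, Build=2, Prototype=2, Package=3, Scope=1.

5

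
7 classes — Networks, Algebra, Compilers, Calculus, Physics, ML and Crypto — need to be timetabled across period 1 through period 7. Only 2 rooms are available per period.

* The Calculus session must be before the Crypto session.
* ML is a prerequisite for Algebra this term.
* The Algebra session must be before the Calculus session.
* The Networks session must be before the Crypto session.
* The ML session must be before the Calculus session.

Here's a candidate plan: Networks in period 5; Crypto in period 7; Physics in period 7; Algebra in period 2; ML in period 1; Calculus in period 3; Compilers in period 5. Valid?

Yes

The Networks session must be before the Crypto session — holds.
The Algebra session must be before the Calculus session — holds.
Only 2 rooms are available per period — holds.
The Calculus session must be before the Crypto session — holds.
The ML session must be before the Calculus session — holds.
ML is a prerequisite for Algebra this term — holds.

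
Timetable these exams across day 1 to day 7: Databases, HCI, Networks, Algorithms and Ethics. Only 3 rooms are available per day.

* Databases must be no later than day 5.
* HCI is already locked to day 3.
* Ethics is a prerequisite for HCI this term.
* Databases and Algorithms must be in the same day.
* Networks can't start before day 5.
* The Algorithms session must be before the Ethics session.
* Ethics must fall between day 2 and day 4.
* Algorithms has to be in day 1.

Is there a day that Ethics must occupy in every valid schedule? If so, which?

day 2

Algorithms is fixed at day 1 and must come before Ethics, so Ethics is at least day 2.
HCI is fixed at day 3 and must come after Ethics, so Ethics is at most day 2.
So Ethics must be day 2.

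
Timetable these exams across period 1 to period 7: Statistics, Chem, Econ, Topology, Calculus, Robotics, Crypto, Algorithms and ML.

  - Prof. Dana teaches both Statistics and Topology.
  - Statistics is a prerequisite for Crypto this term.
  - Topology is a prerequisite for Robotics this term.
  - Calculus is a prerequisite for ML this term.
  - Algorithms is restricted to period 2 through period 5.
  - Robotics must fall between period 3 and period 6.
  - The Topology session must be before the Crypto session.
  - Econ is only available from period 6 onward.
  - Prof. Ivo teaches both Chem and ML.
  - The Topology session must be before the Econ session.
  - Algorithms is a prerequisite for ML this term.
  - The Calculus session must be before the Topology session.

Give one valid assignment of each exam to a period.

Robotics -> period 3; Calculus -> period 1; Algorithms -> period 2; Crypto -> period 3; Econ -> period 6; Chem -> period 1; ML -> period 3; Topology -> period 2; Statistics -> period 1

Checking: Topology(period 2) before Econ(period 6); Topology(period 2) before Crypto(period 3); Statistics(period 1) before Crypto(period 3); Calculus(period 1) before Topology(period 2); Topology(period 2) before Robotics(period 3); Calculus(period 1) before ML(period 3); Algorithms(period 2) before ML(period 3); Chem(period 1) != ML(period 3); Statistics(period 1) != Topology(period 2); Robotics=period 3 in [period 3,period 6]; Econ=period 6 in [period 6,period 7]; Algorithms=period 2 in [period 2,period 5].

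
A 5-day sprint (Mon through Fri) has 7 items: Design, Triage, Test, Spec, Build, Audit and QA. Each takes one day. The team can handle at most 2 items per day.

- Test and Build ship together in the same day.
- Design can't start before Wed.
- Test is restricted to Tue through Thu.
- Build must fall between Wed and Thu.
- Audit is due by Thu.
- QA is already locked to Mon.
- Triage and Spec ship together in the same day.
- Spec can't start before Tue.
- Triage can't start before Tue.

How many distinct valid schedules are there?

18

Splitting on Design: it can be Wed (5), Thu (5), Fri (8). Listing each branch's schedules as (Triage, Test, Spec, Build, Audit, QA):
Design=Wed: (Tue,Thu,Tue,Thu,Mon,Mon) (Tue,Thu,Tue,Thu,Wed,Mon) (Fri,Thu,Fri,Thu,Mon,Mon) (Fri,Thu,Fri,Thu,Tue,Mon) (Fri,Thu,Fri,Thu,Wed,Mon) — 5.
Design=Thu: (Tue,Wed,Tue,Wed,Mon,Mon) (Tue,Wed,Tue,Wed,Thu,Mon) (Fri,Wed,Fri,Wed,Mon,Mon) (Fri,Wed,Fri,Wed,Tue,Mon) (Fri,Wed,Fri,Wed,Thu,Mon) — 5.
Design=Fri: (Tue,Wed,Tue,Wed,Mon,Mon) (Tue,Wed,Tue,Wed,Thu,Mon) (Tue,Thu,Tue,Thu,Mon,Mon) (Tue,Thu,Tue,Thu,Wed,Mon) (Wed,Thu,Wed,Thu,Mon,Mon) (Wed,Thu,Wed,Thu,Tue,Mon) (Thu,Wed,Thu,Wed,Mon,Mon) (Thu,Wed,Thu,Wed,Tue,Mon) — 8.
Summing: 5 + 5 + 8 = 18.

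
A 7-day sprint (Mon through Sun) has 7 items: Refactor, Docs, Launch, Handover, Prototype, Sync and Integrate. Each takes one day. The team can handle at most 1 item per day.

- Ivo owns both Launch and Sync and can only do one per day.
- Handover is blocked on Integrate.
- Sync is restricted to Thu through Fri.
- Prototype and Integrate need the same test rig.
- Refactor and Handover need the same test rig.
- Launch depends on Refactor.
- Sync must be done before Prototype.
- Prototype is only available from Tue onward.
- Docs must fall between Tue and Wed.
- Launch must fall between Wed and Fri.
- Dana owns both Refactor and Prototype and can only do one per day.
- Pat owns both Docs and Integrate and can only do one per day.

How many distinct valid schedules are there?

Splitting on Refactor: it can be Mon (13), Tue (4), Wed (4). Listing each branch's schedules as (Docs, Launch, Handover, Prototype, Sync, Integrate):
Refactor=Mon: (Tue,Wed,Sat,Sun,Thu,Fri) (Tue,Wed,Sat,Sun,Fri,Thu) (Tue,Wed,Sun,Fri,Thu,Sat) (Tue,Wed,Sun,Sat,Thu,Fri) (Tue,Wed,Sun,Sat,Fri,Thu) (Tue,Thu,Sat,Sun,Fri,Wed) (Tue,Thu,Sun,Sat,Fri,Wed) (Tue,Fri,Sat,Sun,Thu,Wed) (Tue,Fri,Sun,Sat,Thu,Wed) (Wed,Thu,Sat,Sun,Fri,Tue) (Wed,Thu,Sun,Sat,Fri,Tue) (Wed,Fri,Sat,Sun,Thu,Tue) (Wed,Fri,Sun,Sat,Thu,Tue) — 13.
Refactor=Tue: (Wed,Thu,Sat,Sun,Fri,Mon) (Wed,Thu,Sun,Sat,Fri,Mon) (Wed,Fri,Sat,Sun,Thu,Mon) (Wed,Fri,Sun,Sat,Thu,Mon) — 4.
Refactor=Wed: (Tue,Thu,Sat,Sun,Fri,Mon) (Tue,Thu,Sun,Sat,Fri,Mon) (Tue,Fri,Sat,Sun,Thu,Mon) (Tue,Fri,Sun,Sat,Thu,Mon) — 4.
Summing: 13 + 4 + 4 = 21.

21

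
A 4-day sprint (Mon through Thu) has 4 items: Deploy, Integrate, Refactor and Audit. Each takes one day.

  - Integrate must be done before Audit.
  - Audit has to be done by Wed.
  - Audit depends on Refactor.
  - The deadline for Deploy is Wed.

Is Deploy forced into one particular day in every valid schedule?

No

Deploy can be Mon (e.g. Refactor -> Mon; Integrate -> Mon; Audit -> Tue; Deploy -> Mon) or Tue (e.g. Audit=Tue, Integrate=Mon, Deploy=Tue, Refactor=Mon).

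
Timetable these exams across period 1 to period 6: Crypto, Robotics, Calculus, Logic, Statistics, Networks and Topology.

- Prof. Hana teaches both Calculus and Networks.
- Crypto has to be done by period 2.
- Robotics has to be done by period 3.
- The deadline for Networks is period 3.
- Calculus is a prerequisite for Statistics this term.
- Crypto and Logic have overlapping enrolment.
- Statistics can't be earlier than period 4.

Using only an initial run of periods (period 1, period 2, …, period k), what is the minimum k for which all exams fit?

4

The precedence chain requires at least 2 distinct periods.
Statistics can't be placed before period 4, so the schedule must run through at least period 4.
4 works (last occupied period: period 4): for example Networks -> period 1; Topology -> period 1; Logic -> period 2; Robotics -> period 1; Statistics -> period 4; Calculus -> period 2; Crypto -> period 1.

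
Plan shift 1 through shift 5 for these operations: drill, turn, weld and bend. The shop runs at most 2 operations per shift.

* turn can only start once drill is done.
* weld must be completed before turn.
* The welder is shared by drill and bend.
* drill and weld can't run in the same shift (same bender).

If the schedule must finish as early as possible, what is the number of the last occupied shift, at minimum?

shift 3

The precedence chain requires at least 2 distinct shifts.
With at most 2 per shift and 4 operations, at least 2 shifts are needed.
Could 2 shifts be enough, i.e. nothing placed later than shift 2? No: turn must come after drill (at shift 1 or later) → {shift 2}; drill must come before turn (at shift 2 or earlier) → {shift 1}; weld must come before turn (at shift 2 or earlier) → {shift 1}; weld can't share with drill (shift 1) → nothing is left.
So 2 shifts is not enough.
3 works (last occupied shift: shift 3): for example turn=shift 3; bend=shift 2; weld=shift 2; drill=shift 1.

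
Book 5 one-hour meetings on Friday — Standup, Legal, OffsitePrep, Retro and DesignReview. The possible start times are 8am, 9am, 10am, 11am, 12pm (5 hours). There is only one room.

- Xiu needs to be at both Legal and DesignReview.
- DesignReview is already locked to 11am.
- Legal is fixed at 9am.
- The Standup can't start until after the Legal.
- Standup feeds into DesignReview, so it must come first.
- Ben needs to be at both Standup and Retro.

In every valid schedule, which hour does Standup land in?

Legal is fixed at 9am and must come before Standup, so Standup is at least 10am.
DesignReview is fixed at 11am and must come after Standup, so Standup is at most 10am.
So Standup must be 10am.

10am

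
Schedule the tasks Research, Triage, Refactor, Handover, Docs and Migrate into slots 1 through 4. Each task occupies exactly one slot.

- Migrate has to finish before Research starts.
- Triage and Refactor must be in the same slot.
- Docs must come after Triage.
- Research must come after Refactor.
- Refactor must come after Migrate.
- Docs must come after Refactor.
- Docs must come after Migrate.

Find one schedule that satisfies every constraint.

Triage -> 2, Handover -> 1, Refactor -> 2, Docs -> 3, Migrate -> 1, Research -> 3

Checking: Migrate(1) before Docs(3); Migrate(1) before Refactor(2); Refactor(2) before Research(3); Refactor(2) before Docs(3); Migrate(1) before Research(3); Triage(2) before Docs(3); Triage = Refactor = 2.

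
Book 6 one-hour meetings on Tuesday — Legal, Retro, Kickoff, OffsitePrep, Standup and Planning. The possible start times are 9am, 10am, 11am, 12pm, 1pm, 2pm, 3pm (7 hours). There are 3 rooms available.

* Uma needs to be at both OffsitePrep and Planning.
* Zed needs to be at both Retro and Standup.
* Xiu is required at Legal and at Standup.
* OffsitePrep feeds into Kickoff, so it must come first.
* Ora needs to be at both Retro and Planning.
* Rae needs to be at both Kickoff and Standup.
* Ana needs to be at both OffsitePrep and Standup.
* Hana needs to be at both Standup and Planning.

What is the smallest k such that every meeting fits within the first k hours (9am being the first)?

3

The precedence chain requires at least 2 distinct hours.
With at most 3 per hour and 6 meetings, at least 2 hours are needed.
Could 2 hours be enough, i.e. nothing placed later than 10am? No: Kickoff must come after OffsitePrep (at 9am or later) → {10am}; OffsitePrep must come before Kickoff (at 10am or earlier) → {9am}; Planning can't share with OffsitePrep (9am) → {10am}; Retro can't share with Planning (10am) → {9am}; Standup can't share with Planning (10am) → {9am}; Standup can't share with Retro (9am) → nothing is left.
So 2 hours is not enough.
3 works (last occupied hour: 11am): for example OffsitePrep -> 9am; Kickoff -> 10am; Standup -> 11am; Legal -> 9am; Retro -> 9am; Planning -> 10am.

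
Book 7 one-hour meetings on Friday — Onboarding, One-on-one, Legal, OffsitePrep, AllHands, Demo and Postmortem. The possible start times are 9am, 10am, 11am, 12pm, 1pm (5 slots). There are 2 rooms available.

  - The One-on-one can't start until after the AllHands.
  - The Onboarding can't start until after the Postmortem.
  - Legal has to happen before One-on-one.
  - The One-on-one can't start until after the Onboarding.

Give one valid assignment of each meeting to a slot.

Demo=12pm; AllHands=10am; Onboarding=10am; Legal=9am; One-on-one=11am; Postmortem=9am; OffsitePrep=11am

Checking: Legal(9am) before One-on-one(11am); Onboarding(10am) before One-on-one(11am); AllHands(10am) before One-on-one(11am); Postmortem(9am) before Onboarding(10am); max 2 per slot (cap 2).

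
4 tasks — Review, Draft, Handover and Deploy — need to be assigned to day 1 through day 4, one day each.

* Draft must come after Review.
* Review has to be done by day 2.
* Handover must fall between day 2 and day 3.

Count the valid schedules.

Splitting on Review: it can be day 1 (24), day 2 (16). Listing each branch's schedules as (Draft, Handover, Deploy) by day number:
Review=day 1: (2,2,1) (2,2,2) (2,2,3) (2,2,4) (2,3,1) (2,3,2) (2,3,3) (2,3,4) (3,2,1) (3,2,2) (3,2,3) (3,2,4) (3,3,1) (3,3,2) (3,3,3) (3,3,4) (4,2,1) (4,2,2) (4,2,3) (4,2,4) (4,3,1) (4,3,2) (4,3,3) (4,3,4) — 24.
Review=day 2: (3,2,1) (3,2,2) (3,2,3) (3,2,4) (3,3,1) (3,3,2) (3,3,3) (3,3,4) (4,2,1) (4,2,2) (4,2,3) (4,2,4) (4,3,1) (4,3,2) (4,3,3) (4,3,4) — 16.
Summing: 24 + 16 = 40.

40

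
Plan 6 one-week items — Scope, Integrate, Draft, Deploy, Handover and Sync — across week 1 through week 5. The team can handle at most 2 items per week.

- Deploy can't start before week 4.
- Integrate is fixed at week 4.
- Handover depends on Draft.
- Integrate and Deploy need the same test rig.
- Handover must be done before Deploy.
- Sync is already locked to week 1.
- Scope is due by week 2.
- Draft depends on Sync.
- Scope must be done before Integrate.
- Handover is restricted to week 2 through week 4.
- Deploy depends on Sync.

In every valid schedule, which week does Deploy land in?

week 5

Deploy's window is week 4–week 5.
Integrate is fixed at week 4, and Deploy can't share a week with Integrate.
So Deploy must be week 5.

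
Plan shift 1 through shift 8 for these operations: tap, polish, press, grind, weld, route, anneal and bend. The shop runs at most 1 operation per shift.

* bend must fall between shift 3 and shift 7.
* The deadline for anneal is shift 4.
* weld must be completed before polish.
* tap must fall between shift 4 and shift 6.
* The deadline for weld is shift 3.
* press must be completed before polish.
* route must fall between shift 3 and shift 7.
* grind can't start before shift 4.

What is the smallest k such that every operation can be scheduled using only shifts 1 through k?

8

The precedence chain requires at least 2 distinct shifts.
With at most 1 per shift and 8 operations, at least 8 shifts are needed.
tap can't be placed before shift 4, so the schedule must run through at least shift 4.
8 works (last occupied shift: shift 8): for example bend -> shift 6, route -> shift 3, weld -> shift 1, polish -> shift 8, anneal -> shift 2, grind -> shift 5, tap -> shift 4, press -> shift 7.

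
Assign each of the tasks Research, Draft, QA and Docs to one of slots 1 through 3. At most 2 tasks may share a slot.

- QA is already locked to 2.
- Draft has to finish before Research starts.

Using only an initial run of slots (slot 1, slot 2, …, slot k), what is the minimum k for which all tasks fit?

2 slots

The precedence chain requires at least 2 distinct slots.
With at most 2 per slot and 4 tasks, at least 2 slots are needed.
2 works (last occupied slot: 2): for example Draft=1; Docs=1; Research=2; QA=2.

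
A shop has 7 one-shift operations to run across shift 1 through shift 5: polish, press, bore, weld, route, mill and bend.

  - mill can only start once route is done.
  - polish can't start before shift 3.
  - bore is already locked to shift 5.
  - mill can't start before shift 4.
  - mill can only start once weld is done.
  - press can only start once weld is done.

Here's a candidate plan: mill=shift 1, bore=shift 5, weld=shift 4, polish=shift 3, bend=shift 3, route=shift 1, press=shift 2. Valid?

mill can't start before shift 4 — violated.
polish can't start before shift 3 — holds.
mill can only start once weld is done — violated.
press can only start once weld is done — violated.
bore is already locked to shift 5 — holds.
mill can only start once route is done — violated.

No — it violates: mill can only start once weld is done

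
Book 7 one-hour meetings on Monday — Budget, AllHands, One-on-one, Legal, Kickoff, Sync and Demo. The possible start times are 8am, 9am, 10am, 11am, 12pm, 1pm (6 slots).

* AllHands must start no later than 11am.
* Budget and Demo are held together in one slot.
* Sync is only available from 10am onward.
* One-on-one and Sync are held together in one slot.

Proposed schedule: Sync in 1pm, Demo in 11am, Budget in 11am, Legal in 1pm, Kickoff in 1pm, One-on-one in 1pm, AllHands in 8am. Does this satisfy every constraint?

AllHands must start no later than 11am — holds.
Sync is only available from 10am onward — holds.
One-on-one and Sync are held together in one slot — holds.
Budget and Demo are held together in one slot — holds.

Yes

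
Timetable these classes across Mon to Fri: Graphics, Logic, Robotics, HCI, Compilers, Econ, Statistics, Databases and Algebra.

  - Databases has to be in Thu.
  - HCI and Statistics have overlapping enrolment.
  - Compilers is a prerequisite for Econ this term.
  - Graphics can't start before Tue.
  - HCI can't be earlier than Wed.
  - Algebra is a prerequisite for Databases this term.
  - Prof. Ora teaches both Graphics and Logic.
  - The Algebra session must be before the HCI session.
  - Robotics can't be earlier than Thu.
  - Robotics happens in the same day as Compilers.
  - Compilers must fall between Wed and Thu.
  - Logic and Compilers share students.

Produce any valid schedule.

Robotics -> Thu, Algebra -> Mon, Databases -> Thu, HCI -> Wed, Logic -> Mon, Statistics -> Mon, Compilers -> Thu, Graphics -> Tue, Econ -> Fri

Checking: Algebra(Mon) before HCI(Wed); Algebra(Mon) before Databases(Thu); Compilers(Thu) before Econ(Fri); Graphics(Tue) != Logic(Mon); Logic(Mon) != Compilers(Thu); HCI(Wed) != Statistics(Mon); Robotics = Compilers = Thu; HCI=Wed in [Wed,Fri]; Graphics=Tue in [Tue,Fri]; Compilers=Thu in [Wed,Thu]; Databases=Thu in [Thu,Thu]; Robotics=Thu in [Thu,Fri].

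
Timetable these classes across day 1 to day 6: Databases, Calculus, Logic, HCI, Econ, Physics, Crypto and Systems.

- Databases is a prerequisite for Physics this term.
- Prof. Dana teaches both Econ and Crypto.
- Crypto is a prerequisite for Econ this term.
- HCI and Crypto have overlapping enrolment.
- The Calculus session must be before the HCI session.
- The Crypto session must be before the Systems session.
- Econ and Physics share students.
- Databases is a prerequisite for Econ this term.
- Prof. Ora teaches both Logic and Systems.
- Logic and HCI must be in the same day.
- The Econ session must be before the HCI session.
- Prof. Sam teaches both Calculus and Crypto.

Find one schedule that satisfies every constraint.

Calculus=day 2; Databases=day 1; HCI=day 3; Systems=day 2; Crypto=day 1; Physics=day 3; Econ=day 2; Logic=day 3

Checking: Crypto(day 1) before Systems(day 2); Databases(day 1) before Econ(day 2); Databases(day 1) before Physics(day 3); Crypto(day 1) before Econ(day 2); Calculus(day 2) before HCI(day 3); Econ(day 2) before HCI(day 3); Logic(day 3) != Systems(day 2); Econ(day 2) != Crypto(day 1); Calculus(day 2) != Crypto(day 1); HCI(day 3) != Crypto(day 1); Econ(day 2) != Physics(day 3); Logic = HCI = day 3.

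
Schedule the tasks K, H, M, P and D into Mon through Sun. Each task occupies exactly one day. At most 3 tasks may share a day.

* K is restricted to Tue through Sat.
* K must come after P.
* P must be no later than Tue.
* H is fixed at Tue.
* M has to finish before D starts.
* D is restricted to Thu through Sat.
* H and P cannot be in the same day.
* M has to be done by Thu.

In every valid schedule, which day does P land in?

P's window is Mon–Tue.
H is fixed at Tue, and P can't share a day with H.
So P must be Mon.

Mon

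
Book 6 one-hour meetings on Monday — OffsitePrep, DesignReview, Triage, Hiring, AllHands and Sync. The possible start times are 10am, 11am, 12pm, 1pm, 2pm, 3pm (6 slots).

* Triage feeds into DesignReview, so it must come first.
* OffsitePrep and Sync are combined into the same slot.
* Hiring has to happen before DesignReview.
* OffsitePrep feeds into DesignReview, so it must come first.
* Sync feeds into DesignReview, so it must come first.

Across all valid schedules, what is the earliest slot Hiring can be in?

10am

Downstream work caps Hiring at 2pm.
Hiring at 10am is achievable: Sync in 10am, DesignReview in 11am, Hiring in 10am, AllHands in 10am, Triage in 10am, OffsitePrep in 10am.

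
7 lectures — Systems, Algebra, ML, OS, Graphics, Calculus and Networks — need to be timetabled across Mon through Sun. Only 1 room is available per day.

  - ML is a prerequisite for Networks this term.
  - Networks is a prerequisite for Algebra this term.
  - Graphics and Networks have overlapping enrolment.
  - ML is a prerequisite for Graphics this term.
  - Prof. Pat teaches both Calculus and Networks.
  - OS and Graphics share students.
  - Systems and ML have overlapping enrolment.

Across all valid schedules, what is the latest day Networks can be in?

Sat

Precedence pushes Networks to at least Tue; downstream work caps Networks at Sat.
Networks at Sat is achievable: ML -> Mon; Systems -> Wed; OS -> Thu; Graphics -> Tue; Calculus -> Fri; Algebra -> Sun; Networks -> Sat.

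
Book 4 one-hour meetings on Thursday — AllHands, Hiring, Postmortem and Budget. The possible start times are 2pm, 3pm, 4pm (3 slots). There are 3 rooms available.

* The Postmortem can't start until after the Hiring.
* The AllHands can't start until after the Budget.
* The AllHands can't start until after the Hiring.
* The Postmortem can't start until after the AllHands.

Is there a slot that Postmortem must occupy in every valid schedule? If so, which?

Precedence pushes Postmortem to at least 4pm.
So Postmortem is pinned to 4pm.

4pm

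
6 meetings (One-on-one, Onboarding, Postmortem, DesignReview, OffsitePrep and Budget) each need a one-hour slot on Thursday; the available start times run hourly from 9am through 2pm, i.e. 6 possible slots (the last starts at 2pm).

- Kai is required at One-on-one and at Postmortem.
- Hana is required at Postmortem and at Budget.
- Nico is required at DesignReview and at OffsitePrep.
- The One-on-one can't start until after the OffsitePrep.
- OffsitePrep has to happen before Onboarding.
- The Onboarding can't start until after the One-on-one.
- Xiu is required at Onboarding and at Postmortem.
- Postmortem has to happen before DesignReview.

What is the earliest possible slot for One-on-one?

10am

Precedence pushes One-on-one to at least 10am; downstream work caps One-on-one at 1pm.
One-on-one at 10am is achievable: One-on-one=10am; Postmortem=9am; OffsitePrep=9am; Onboarding=11am; DesignReview=10am; Budget=10am.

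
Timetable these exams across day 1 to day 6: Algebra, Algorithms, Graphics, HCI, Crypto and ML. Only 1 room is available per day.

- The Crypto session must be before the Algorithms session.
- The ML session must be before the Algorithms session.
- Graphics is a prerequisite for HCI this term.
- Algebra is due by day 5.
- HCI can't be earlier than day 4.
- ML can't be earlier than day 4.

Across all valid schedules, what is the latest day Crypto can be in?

day 3

Downstream work caps Crypto at day 5.
Crypto at day 3 is achievable: Crypto in day 3, Algebra in day 1, Algorithms in day 6, Graphics in day 2, HCI in day 4, ML in day 5.
Nothing later works — the capacity limit rule out every day after day 3.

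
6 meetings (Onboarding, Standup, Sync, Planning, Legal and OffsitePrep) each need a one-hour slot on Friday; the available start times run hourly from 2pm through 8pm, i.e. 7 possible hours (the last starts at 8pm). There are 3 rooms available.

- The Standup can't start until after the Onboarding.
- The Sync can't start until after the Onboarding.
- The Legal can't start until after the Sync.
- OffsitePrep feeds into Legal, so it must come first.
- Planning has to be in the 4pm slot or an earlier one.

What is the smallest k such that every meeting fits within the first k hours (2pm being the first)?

The precedence chain requires at least 3 distinct hours.
With at most 3 per hour and 6 meetings, at least 2 hours are needed.
3 works (last occupied hour: 4pm): for example OffsitePrep -> 2pm, Sync -> 3pm, Planning -> 2pm, Standup -> 3pm, Legal -> 4pm, Onboarding -> 2pm.

3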